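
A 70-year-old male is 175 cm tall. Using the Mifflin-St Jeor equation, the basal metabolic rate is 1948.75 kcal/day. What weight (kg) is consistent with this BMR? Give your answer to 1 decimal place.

120.0 kg

1948.75 = 10·W + 6.25(175) − 5(70) + 5
10·W = 1948.75 − 748.75 = 1200, so W = 120 kg.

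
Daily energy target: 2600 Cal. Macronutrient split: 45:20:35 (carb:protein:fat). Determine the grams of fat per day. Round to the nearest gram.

Fat energy = 35% × 2600 = 910 kcal.
At 9 kcal/g: 910 ÷ 9 = 101.1111 g.

101 g/day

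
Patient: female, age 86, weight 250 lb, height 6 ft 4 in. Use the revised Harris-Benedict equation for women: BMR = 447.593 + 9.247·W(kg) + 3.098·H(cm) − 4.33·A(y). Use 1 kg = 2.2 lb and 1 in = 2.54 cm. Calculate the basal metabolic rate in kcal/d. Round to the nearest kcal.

Convert to metric: weight = 250 ÷ 2.2 = 113.6364 kg; height = (6×12 + 4) × 2.54 = 76 × 2.54 = 193.04 cm.
Harris-Benedict: BMR = 447.593 + 9.247(113.6364) + 3.098(193.04) − 4.33(86) = 1724.0464 kcal/day.

1724 kcal/d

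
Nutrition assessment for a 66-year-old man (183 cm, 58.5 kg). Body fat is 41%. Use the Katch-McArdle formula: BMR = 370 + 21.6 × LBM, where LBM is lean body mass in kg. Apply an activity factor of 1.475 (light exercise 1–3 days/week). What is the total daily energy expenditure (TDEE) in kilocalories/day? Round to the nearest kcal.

LBM = 58.5 × (1 − 0.41) = 34.515 kg. Katch-McArdle: BMR = 370 + 21.6 × 34.515 = 1115.524 kcal/day.
TEE = BMR × activity factor = 1115.524 × 1.475 = 1645.3979 kcal/day.

1645 kilocalories/day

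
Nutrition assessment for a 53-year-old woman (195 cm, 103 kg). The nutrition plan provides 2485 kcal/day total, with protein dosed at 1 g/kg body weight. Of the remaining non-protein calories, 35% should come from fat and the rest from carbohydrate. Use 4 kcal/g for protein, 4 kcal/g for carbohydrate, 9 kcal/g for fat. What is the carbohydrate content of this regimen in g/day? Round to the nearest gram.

Protein = 1 × 103 = 103 g → 103 × 4 = 412 kcal.
Non-protein calories = 2485 − 412 = 2073 kcal.
Fat: 35% × 2073 = 725.55 kcal; carbohydrate: 1347.45 kcal.
Carbohydrate: 1347.45 kcal ÷ 4 kcal/g = 336.8625 g.

337 g/day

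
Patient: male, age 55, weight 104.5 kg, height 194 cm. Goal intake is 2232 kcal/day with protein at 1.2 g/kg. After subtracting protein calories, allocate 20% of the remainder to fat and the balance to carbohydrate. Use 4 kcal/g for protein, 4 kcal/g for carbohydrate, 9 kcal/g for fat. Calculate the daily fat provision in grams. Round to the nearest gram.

38 g/day

Protein = 1.2 × 104.5 = 125.4 g → 125.4 × 4 = 501.6 kcal.
Non-protein calories = 2232 − 501.6 = 1730.4 kcal.
Fat: 20% × 1730.4 = 346.08 kcal; carbohydrate: 1384.32 kcal.
Fat: 346.08 kcal ÷ 9 kcal/g = 38.4533 g.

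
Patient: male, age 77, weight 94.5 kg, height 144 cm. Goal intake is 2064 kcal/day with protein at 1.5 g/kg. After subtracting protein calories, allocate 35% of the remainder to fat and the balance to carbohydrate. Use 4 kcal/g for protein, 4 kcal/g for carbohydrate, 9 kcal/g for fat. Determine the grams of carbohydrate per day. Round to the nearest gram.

Protein = 1.5 × 94.5 = 141.75 g → 141.75 × 4 = 567 kcal.
Non-protein calories = 2064 − 567 = 1497 kcal.
Fat: 35% × 1497 = 523.95 kcal; carbohydrate: 973.05 kcal.
Carbohydrate: 973.05 kcal ÷ 4 kcal/g = 243.2625 g.

243 g/day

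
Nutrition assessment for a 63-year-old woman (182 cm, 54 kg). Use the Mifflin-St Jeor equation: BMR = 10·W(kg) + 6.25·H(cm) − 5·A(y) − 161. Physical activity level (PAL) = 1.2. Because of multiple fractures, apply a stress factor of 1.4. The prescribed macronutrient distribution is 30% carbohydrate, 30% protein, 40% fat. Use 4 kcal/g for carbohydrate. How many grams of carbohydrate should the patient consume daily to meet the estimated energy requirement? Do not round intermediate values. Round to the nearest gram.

151 g/day

Mifflin-St Jeor (female): BMR = 10(54) + 6.25(182) − 5(63) − 161 = 540 + 1137.5 − 315 − 161 = 1201.5 kcal/day.
TEE = 1201.5 × 1.2 = 1441.8 kcal/day.
With stress factor 1.4: 1441.8 × 1.4 = 2018.52 kcal/day.
Carbohydrate energy = 30% × 2018.52 = 605.556 kcal.
Carbohydrate = 605.556 ÷ 4 kcal/g = 151.389 g.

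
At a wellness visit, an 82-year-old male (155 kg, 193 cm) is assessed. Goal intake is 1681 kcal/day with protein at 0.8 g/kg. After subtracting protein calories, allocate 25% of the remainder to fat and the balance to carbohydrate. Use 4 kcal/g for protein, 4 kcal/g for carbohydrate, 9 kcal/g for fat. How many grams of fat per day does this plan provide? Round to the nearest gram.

Protein = 0.8 × 155 = 124 g → 124 × 4 = 496 kcal.
Non-protein calories = 1681 − 496 = 1185 kcal.
Fat: 25% × 1185 = 296.25 kcal; carbohydrate: 888.75 kcal.
Fat: 296.25 kcal ÷ 9 kcal/g = 32.9167 g.

33 g/day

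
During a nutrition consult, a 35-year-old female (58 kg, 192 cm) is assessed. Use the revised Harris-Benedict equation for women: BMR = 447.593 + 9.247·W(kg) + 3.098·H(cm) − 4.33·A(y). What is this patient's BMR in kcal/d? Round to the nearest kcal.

1427 kcal/d

Harris-Benedict: BMR = 447.593 + 9.247(58) + 3.098(192) − 4.33(35) = 1427.185 kcal/day.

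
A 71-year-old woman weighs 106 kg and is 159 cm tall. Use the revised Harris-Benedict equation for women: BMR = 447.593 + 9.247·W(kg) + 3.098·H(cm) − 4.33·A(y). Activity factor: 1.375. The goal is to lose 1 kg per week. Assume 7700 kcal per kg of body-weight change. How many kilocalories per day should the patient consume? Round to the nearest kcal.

1118 kilocalories per day

Harris-Benedict: BMR = 447.593 + 9.247(106) + 3.098(159) − 4.33(71) = 1612.927 kcal/day.
TEE = 1612.927 × 1.375 = 2217.7746 kcal/day.
Required daily deficit = 1 × 7700 ÷ 7 = 1100 kcal/day.
Target intake = 2217.7746 − 1100 = 1117.7746 kcal/day.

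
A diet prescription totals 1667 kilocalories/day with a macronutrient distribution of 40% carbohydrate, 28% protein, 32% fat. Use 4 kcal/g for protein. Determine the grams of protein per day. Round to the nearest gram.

Protein energy = 28% × 1667 = 466.76 kcal.
At 4 kcal/g: 466.76 ÷ 4 = 116.69 g.

117 g/day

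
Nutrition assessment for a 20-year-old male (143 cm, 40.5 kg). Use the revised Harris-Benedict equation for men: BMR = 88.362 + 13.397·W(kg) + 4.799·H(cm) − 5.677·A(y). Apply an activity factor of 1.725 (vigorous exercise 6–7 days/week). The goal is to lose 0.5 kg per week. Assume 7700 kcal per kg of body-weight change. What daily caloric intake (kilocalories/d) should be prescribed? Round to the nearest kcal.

Harris-Benedict: BMR = 88.362 + 13.397(40.5) + 4.799(143) − 5.677(20) = 1203.6575 kcal/day.
TEE = 1203.6575 × 1.725 = 2076.3092 kcal/day.
Required daily deficit = 0.5 × 7700 ÷ 7 = 550 kcal/day.
Target intake = 2076.3092 − 550 = 1526.3092 kcal/day.

1526 kilocalories/d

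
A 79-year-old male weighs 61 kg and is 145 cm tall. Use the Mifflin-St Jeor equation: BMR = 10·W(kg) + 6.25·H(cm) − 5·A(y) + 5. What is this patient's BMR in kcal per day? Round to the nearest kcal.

1126 kcal per day

Mifflin-St Jeor (male): BMR = 10(61) + 6.25(145) − 5(79) + 5 = 610 + 906.25 − 395 + 5 = 1126.25 kcal/day.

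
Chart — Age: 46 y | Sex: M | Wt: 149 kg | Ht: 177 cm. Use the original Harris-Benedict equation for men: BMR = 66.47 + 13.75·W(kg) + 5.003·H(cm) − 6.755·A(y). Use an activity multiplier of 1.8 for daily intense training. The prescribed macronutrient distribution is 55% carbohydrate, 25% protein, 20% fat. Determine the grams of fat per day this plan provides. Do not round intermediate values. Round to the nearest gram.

Harris-Benedict: BMR = 66.47 + 13.75(149) + 5.003(177) − 6.755(46) = 2690.021 kcal/day.
TEE = 2690.021 × 1.8 = 4842.0378 kcal/day.
Fat energy = 20% × 4842.0378 = 968.4076 kcal.
Fat = 968.4076 ÷ 9 kcal/g = 107.6008 g.

108 g/day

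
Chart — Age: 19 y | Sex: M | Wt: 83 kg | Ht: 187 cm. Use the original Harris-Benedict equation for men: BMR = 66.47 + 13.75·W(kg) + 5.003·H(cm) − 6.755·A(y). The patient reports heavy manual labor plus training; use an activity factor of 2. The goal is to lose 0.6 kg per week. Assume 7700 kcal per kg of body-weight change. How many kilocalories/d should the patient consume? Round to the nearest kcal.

3370 kilocalories/d

Harris-Benedict: BMR = 66.47 + 13.75(83) + 5.003(187) − 6.755(19) = 2014.936 kcal/day.
TEE = 2014.936 × 2 = 4029.872 kcal/day.
Required daily deficit = 0.6 × 7700 ÷ 7 = 660 kcal/day.
Target intake = 4029.872 − 660 = 3369.872 kcal/day.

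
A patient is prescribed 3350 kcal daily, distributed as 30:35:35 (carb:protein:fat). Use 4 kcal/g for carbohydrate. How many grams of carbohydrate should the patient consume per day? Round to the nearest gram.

Carbohydrate energy = 30% × 3350 = 1005 kcal.
At 4 kcal/g: 1005 ÷ 4 = 251.25 g.

251 g/day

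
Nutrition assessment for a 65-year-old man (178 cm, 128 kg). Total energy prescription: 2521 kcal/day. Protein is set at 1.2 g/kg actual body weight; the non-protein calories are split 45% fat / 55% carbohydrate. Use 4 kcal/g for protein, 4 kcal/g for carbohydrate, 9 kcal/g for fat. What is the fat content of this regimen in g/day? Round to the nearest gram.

95 g/day

Protein = 1.2 × 128 = 153.6 g → 153.6 × 4 = 614.4 kcal.
Non-protein calories = 2521 − 614.4 = 1906.6 kcal.
Fat: 45% × 1906.6 = 857.97 kcal; carbohydrate: 1048.63 kcal.
Fat: 857.97 kcal ÷ 9 kcal/g = 95.33 g.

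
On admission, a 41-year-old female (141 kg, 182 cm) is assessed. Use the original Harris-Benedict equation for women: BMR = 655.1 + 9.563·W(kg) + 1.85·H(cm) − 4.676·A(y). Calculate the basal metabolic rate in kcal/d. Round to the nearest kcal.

Harris-Benedict: BMR = 655.1 + 9.563(141) + 1.85(182) − 4.676(41) = 2148.467 kcal/day.

2148 kcal/d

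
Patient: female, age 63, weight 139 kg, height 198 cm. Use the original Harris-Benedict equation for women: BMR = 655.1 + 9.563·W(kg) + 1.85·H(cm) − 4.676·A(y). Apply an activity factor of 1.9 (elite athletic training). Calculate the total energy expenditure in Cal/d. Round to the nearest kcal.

Harris-Benedict: BMR = 655.1 + 9.563(139) + 1.85(198) − 4.676(63) = 2056.069 kcal/day.
TEE = BMR × activity factor = 2056.069 × 1.9 = 3906.5311 kcal/day.

3907 Cal/d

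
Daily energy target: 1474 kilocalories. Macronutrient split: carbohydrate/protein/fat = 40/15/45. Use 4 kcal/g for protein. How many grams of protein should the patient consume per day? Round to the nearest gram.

55 g/day

Protein energy = 15% × 1474 = 221.1 kcal.
At 4 kcal/g: 221.1 ÷ 4 = 55.275 g.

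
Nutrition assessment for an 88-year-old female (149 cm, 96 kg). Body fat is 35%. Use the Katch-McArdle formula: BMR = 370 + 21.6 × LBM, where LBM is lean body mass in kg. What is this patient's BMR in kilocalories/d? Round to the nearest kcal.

LBM = 96 × (1 − 0.35) = 62.4 kg. Katch-McArdle: BMR = 370 + 21.6 × 62.4 = 1717.84 kcal/day.

1718 kilocalories/d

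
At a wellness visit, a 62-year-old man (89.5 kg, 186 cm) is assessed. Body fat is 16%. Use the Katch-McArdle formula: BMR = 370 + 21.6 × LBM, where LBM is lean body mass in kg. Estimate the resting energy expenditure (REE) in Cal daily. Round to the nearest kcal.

1994 Cal daily

LBM = 89.5 × (1 − 0.16) = 75.18 kg. Katch-McArdle: BMR = 370 + 21.6 × 75.18 = 1993.888 kcal/day.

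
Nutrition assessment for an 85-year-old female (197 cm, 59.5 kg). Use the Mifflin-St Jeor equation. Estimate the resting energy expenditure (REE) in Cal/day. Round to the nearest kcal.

1240 Cal/day

Mifflin-St Jeor (female): BMR = 10(59.5) + 6.25(197) − 5(85) − 161 = 595 + 1231.25 − 425 − 161 = 1240.25 kcal/day.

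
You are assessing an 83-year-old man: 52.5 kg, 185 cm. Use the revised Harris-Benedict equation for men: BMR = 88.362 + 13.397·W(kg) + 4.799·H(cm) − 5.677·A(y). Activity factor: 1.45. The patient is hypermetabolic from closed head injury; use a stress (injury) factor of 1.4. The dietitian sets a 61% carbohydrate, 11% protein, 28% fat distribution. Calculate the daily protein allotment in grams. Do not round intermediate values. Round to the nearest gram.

67 g/day

Harris-Benedict: BMR = 88.362 + 13.397(52.5) + 4.799(185) − 5.677(83) = 1208.3285 kcal/day.
TEE = 1208.3285 × 1.45 = 1752.0763 kcal/day.
With stress factor 1.4: 1752.0763 × 1.4 = 2452.9069 kcal/day.
Protein energy = 11% × 2452.9069 = 269.8198 kcal.
Protein = 269.8198 ÷ 4 kcal/g = 67.4549 g.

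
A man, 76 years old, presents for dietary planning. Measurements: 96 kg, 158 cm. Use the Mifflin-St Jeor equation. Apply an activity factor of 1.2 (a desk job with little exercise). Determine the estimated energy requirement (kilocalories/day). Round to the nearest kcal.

1887 kilocalories/day

Mifflin-St Jeor (male): BMR = 10(96) + 6.25(158) − 5(76) + 5 = 960 + 987.5 − 380 + 5 = 1572.5 kcal/day.
TEE = BMR × activity factor = 1572.5 × 1.2 = 1887 kcal/day.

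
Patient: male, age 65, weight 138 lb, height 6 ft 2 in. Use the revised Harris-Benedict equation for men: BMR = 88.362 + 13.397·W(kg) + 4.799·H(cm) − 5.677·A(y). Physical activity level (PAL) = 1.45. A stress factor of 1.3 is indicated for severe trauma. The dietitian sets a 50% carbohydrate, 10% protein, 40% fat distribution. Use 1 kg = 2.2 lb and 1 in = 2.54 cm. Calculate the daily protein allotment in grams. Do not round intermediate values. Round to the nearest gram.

Convert to metric: weight = 138 ÷ 2.2 = 62.7273 kg; height = (6×12 + 2) × 2.54 = 74 × 2.54 = 187.96 cm.
Harris-Benedict: BMR = 88.362 + 13.397(62.7273) + 4.799(187.96) − 5.677(65) = 1461.7343 kcal/day.
TEE = 1461.7343 × 1.45 = 2119.5148 kcal/day.
With stress factor 1.3: 2119.5148 × 1.3 = 2755.3692 kcal/day.
Protein energy = 10% × 2755.3692 = 275.5369 kcal.
Protein = 275.5369 ÷ 4 kcal/g = 68.8842 g.

69 g/day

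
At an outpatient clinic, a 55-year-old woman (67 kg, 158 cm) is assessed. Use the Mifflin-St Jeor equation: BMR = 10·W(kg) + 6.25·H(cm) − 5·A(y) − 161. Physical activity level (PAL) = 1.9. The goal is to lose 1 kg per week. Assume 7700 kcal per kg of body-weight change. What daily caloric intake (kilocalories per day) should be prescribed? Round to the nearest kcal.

1221 kilocalories per day

Mifflin-St Jeor (female): BMR = 10(67) + 6.25(158) − 5(55) − 161 = 670 + 987.5 − 275 − 161 = 1221.5 kcal/day.
TEE = 1221.5 × 1.9 = 2320.85 kcal/day.
Required daily deficit = 1 × 7700 ÷ 7 = 1100 kcal/day.
Target intake = 2320.85 − 1100 = 1220.85 kcal/day.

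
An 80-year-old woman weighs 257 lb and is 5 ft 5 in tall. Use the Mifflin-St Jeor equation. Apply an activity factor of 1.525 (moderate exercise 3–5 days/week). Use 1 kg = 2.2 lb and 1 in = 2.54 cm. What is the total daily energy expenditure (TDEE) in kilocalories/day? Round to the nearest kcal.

2500 kilocalories/day

Convert to metric: weight = 257 ÷ 2.2 = 116.8182 kg; height = (5×12 + 5) × 2.54 = 65 × 2.54 = 165.1 cm.
Mifflin-St Jeor (female): BMR = 10(116.8182) + 6.25(165.1) − 5(80) − 161 = 1168.1818 + 1031.875 − 400 − 161 = 1639.0568 kcal/day.
TEE = BMR × activity factor = 1639.0568 × 1.525 = 2499.5616 kcal/day.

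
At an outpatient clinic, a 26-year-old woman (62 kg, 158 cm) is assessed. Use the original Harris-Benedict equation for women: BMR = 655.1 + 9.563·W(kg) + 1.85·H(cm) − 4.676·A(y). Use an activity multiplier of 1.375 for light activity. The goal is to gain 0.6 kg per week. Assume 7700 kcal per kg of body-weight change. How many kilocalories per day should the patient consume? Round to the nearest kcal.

Harris-Benedict: BMR = 655.1 + 9.563(62) + 1.85(158) − 4.676(26) = 1418.73 kcal/day.
TEE = 1418.73 × 1.375 = 1950.7538 kcal/day.
Required daily surplus = 0.6 × 7700 ÷ 7 = 660 kcal/day.
Target intake = 1950.7538 + 660 = 2610.7538 kcal/day.

2611 kilocalories per day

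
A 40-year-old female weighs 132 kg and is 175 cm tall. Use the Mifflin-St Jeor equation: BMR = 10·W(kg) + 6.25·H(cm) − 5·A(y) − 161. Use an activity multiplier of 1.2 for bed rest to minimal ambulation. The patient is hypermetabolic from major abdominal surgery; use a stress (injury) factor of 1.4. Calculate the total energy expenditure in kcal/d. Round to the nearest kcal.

Mifflin-St Jeor (female): BMR = 10(132) + 6.25(175) − 5(40) − 161 = 1320 + 1093.75 − 200 − 161 = 2052.75 kcal/day.
TEE = BMR × activity factor = 2052.75 × 1.2 = 2463.3 kcal/day.
Apply stress factor: 2463.3 × 1.4 = 3448.62 kcal/day.

3449 kcal/d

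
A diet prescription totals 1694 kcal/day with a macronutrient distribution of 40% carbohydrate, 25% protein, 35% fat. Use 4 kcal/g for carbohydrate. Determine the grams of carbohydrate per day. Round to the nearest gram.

Carbohydrate energy = 40% × 1694 = 677.6 kcal.
At 4 kcal/g: 677.6 ÷ 4 = 169.4 g.

169 g/day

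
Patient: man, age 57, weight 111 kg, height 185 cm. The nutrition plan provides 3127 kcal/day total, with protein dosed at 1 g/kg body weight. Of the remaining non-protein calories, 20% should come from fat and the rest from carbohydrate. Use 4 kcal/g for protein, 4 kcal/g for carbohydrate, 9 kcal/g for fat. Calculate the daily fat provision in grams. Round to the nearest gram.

60 g/day

Protein = 1 × 111 = 111 g → 111 × 4 = 444 kcal.
Non-protein calories = 3127 − 444 = 2683 kcal.
Fat: 20% × 2683 = 536.6 kcal; carbohydrate: 2146.4 kcal.
Fat: 536.6 kcal ÷ 9 kcal/g = 59.6222 g.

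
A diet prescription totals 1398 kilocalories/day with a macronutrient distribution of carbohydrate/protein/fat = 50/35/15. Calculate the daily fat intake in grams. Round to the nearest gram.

23 g/day

Fat energy = 15% × 1398 = 209.7 kcal.
At 9 kcal/g: 209.7 ÷ 9 = 23.3 g.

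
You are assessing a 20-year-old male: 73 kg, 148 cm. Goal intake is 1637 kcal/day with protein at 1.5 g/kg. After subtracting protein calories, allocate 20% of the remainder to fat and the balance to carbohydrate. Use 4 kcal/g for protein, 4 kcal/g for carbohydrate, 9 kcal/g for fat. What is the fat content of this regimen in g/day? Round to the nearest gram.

27 g/day

Protein = 1.5 × 73 = 109.5 g → 109.5 × 4 = 438 kcal.
Non-protein calories = 1637 − 438 = 1199 kcal.
Fat: 20% × 1199 = 239.8 kcal; carbohydrate: 959.2 kcal.
Fat: 239.8 kcal ÷ 9 kcal/g = 26.6444 g.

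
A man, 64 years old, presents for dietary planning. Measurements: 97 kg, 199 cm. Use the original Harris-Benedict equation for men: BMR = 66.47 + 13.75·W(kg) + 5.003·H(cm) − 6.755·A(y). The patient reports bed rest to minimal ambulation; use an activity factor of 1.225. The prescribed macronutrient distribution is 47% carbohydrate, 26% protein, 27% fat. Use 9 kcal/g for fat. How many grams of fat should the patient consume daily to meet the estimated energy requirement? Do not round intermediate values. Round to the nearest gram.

Harris-Benedict: BMR = 66.47 + 13.75(97) + 5.003(199) − 6.755(64) = 1963.497 kcal/day.
TEE = 1963.497 × 1.225 = 2405.2838 kcal/day.
Fat energy = 27% × 2405.2838 = 649.4266 kcal.
Fat = 649.4266 ÷ 9 kcal/g = 72.1585 g.

72 g/day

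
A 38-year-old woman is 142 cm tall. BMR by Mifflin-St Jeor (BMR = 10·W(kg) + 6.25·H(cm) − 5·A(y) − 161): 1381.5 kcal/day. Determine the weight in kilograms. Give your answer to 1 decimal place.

84.5 kg

1381.5 = 10·W + 6.25(142) − 5(38) − 161
10·W = 1381.5 − 536.5 = 845, so W = 84.5 kg.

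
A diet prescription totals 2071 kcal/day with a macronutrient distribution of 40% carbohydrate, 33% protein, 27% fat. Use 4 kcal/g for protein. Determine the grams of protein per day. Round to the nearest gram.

171 g/day

Protein energy = 33% × 2071 = 683.43 kcal.
At 4 kcal/g: 683.43 ÷ 4 = 170.8575 g.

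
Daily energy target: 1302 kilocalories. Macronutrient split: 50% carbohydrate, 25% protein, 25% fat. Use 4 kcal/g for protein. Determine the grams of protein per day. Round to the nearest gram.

Protein energy = 25% × 1302 = 325.5 kcal.
At 4 kcal/g: 325.5 ÷ 4 = 81.375 g.

81 g/day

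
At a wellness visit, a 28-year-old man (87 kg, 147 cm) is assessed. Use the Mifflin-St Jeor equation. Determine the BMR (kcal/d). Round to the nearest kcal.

Mifflin-St Jeor (male): BMR = 10(87) + 6.25(147) − 5(28) + 5 = 870 + 918.75 − 140 + 5 = 1653.75 kcal/day.

1654 kcal/d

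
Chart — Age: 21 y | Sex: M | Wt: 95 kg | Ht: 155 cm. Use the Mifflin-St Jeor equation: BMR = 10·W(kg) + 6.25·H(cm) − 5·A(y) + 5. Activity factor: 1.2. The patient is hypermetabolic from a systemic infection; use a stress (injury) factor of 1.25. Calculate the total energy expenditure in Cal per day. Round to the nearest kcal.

Mifflin-St Jeor (male): BMR = 10(95) + 6.25(155) − 5(21) + 5 = 950 + 968.75 − 105 + 5 = 1818.75 kcal/day.
TEE = BMR × activity factor = 1818.75 × 1.2 = 2182.5 kcal/day.
Apply stress factor: 2182.5 × 1.25 = 2728.125 kcal/day.

2728 Cal per day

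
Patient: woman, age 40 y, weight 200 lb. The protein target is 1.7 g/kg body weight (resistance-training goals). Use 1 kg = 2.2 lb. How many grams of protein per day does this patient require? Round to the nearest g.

155 g/day

Weight in kg = 200 ÷ 2.2 = 90.9091 kg.
Protein = 1.7 g/kg × 90.9091 kg = 154.5455 g/day.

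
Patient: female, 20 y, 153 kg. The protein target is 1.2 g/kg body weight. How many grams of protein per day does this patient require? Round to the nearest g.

184 g/day

Protein = 1.2 g/kg × 153 kg = 183.6 g/day.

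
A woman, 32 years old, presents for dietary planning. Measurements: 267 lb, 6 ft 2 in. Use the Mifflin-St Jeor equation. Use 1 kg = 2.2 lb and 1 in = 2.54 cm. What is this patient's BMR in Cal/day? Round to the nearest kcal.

2067 Cal/day

Convert to metric: weight = 267 ÷ 2.2 = 121.3636 kg; height = (6×12 + 2) × 2.54 = 74 × 2.54 = 187.96 cm.
Mifflin-St Jeor (female): BMR = 10(121.3636) + 6.25(187.96) − 5(32) − 161 = 1213.6364 + 1174.75 − 160 − 161 = 2067.3864 kcal/day.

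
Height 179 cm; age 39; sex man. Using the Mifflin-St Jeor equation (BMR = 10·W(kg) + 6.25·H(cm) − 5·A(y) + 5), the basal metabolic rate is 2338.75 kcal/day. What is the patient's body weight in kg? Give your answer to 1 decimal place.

2338.75 = 10·W + 6.25(179) − 5(39) + 5
10·W = 2338.75 − 928.75 = 1410, so W = 141 kg.

141.0 kg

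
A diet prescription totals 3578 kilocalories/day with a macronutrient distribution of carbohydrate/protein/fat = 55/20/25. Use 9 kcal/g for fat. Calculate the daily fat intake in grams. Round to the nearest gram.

99 g/day

Fat energy = 25% × 3578 = 894.5 kcal.
At 9 kcal/g: 894.5 ÷ 9 = 99.3889 g.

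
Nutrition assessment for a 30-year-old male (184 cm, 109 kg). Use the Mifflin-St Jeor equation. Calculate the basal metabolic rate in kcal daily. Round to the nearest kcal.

2095 kcal daily

Mifflin-St Jeor (male): BMR = 10(109) + 6.25(184) − 5(30) + 5 = 1090 + 1150 − 150 + 5 = 2095 kcal/day.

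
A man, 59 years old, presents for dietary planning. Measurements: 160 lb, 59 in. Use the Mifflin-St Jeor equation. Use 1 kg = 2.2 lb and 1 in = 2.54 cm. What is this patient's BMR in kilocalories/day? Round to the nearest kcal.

Convert to metric: weight = 160 ÷ 2.2 = 72.7273 kg; height = 59 × 2.54 = 149.86 cm.
Mifflin-St Jeor (male): BMR = 10(72.7273) + 6.25(149.86) − 5(59) + 5 = 727.2727 + 936.625 − 295 + 5 = 1373.8977 kcal/day.

1374 kilocalories/day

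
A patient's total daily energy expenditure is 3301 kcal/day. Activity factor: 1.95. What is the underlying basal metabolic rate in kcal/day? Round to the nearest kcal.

BMR = TEE ÷ activity factor = 3301 ÷ 1.95 = 1692.8205 kcal/day.

1693 kcal/day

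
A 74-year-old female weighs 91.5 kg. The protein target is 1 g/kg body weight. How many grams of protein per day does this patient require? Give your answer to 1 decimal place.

91.5 g/day

Protein = 1 g/kg × 91.5 kg = 91.5 g/day.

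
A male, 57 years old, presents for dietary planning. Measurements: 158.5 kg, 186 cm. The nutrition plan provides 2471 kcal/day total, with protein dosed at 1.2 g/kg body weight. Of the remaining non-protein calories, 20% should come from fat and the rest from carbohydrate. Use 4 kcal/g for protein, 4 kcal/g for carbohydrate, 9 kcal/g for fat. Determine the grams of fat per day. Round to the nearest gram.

Protein = 1.2 × 158.5 = 190.2 g → 190.2 × 4 = 760.8 kcal.
Non-protein calories = 2471 − 760.8 = 1710.2 kcal.
Fat: 20% × 1710.2 = 342.04 kcal; carbohydrate: 1368.16 kcal.
Fat: 342.04 kcal ÷ 9 kcal/g = 38.0044 g.

38 g/day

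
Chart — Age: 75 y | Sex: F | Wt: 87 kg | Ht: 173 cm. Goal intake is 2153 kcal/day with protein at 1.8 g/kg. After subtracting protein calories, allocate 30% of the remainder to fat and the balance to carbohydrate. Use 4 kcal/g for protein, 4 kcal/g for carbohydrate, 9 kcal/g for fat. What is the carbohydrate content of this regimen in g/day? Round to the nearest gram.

Protein = 1.8 × 87 = 156.6 g → 156.6 × 4 = 626.4 kcal.
Non-protein calories = 2153 − 626.4 = 1526.6 kcal.
Fat: 30% × 1526.6 = 457.98 kcal; carbohydrate: 1068.62 kcal.
Carbohydrate: 1068.62 kcal ÷ 4 kcal/g = 267.155 g.

267 g/day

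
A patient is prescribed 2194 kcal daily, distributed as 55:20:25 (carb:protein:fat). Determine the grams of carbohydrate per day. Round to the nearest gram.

302 g/day

Carbohydrate energy = 55% × 2194 = 1206.7 kcal.
At 4 kcal/g: 1206.7 ÷ 4 = 301.675 g.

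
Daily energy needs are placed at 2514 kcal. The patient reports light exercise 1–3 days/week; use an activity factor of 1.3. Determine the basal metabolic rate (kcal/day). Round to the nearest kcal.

1934 kcal/day

BMR = TEE ÷ activity factor = 2514 ÷ 1.3 = 1933.8462 kcal/day.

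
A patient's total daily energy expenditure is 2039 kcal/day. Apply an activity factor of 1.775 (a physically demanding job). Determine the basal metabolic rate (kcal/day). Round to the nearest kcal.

1149 kcal/day

BMR = TEE ÷ activity factor = 2039 ÷ 1.775 = 1148.7324 kcal/day.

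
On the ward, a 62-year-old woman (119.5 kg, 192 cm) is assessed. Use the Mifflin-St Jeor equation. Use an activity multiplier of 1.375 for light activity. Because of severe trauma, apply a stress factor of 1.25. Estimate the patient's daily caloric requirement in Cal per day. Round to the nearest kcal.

3307 Cal per day

Mifflin-St Jeor (female): BMR = 10(119.5) + 6.25(192) − 5(62) − 161 = 1195 + 1200 − 310 − 161 = 1924 kcal/day.
TEE = BMR × activity factor = 1924 × 1.375 = 2645.5 kcal/day.
Apply stress factor: 2645.5 × 1.25 = 3306.875 kcal/day.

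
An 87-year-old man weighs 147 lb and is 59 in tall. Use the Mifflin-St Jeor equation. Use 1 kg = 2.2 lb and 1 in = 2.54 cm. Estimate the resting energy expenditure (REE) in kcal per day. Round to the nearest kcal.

Convert to metric: weight = 147 ÷ 2.2 = 66.8182 kg; height = 59 × 2.54 = 149.86 cm.
Mifflin-St Jeor (male): BMR = 10(66.8182) + 6.25(149.86) − 5(87) + 5 = 668.1818 + 936.625 − 435 + 5 = 1174.8068 kcal/day.

1175 kcal per day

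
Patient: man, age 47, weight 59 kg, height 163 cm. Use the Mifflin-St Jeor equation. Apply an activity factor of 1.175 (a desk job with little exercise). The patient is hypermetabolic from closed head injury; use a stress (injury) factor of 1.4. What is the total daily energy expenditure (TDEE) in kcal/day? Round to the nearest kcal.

Mifflin-St Jeor (male): BMR = 10(59) + 6.25(163) − 5(47) + 5 = 590 + 1018.75 − 235 + 5 = 1378.75 kcal/day.
TEE = BMR × activity factor = 1378.75 × 1.175 = 1620.0313 kcal/day.
Apply stress factor: 1620.0313 × 1.4 = 2268.0438 kcal/day.

2268 kcal/day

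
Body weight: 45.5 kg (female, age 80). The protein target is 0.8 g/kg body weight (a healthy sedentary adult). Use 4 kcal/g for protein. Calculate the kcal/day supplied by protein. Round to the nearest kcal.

146 kcal/day

Protein = 0.8 g/kg × 45.5 kg = 36.4 g/day.
Protein energy = 36.4 g × 4 kcal/g = 145.6 kcal/day.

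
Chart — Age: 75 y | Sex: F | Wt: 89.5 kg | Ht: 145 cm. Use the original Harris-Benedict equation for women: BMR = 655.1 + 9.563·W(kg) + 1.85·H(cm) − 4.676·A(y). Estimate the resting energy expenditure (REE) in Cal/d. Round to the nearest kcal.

Harris-Benedict: BMR = 655.1 + 9.563(89.5) + 1.85(145) − 4.676(75) = 1428.5385 kcal/day.

1429 Cal/d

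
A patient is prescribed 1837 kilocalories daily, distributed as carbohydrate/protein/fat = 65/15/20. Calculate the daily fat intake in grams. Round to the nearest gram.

Fat energy = 20% × 1837 = 367.4 kcal.
At 9 kcal/g: 367.4 ÷ 9 = 40.8222 g.

41 g/day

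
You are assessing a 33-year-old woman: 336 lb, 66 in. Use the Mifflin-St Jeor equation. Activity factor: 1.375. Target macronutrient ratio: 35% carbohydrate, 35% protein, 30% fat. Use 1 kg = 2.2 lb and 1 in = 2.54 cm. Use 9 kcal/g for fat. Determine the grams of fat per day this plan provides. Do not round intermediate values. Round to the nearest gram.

103 g/day

Convert to metric: weight = 336 ÷ 2.2 = 152.7273 kg; height = 66 × 2.54 = 167.64 cm.
Mifflin-St Jeor (female): BMR = 10(152.7273) + 6.25(167.64) − 5(33) − 161 = 1527.2727 + 1047.75 − 165 − 161 = 2249.0227 kcal/day.
TEE = 2249.0227 × 1.375 = 3092.4063 kcal/day.
Fat energy = 30% × 3092.4063 = 927.7219 kcal.
Fat = 927.7219 ÷ 9 kcal/g = 103.0802 g.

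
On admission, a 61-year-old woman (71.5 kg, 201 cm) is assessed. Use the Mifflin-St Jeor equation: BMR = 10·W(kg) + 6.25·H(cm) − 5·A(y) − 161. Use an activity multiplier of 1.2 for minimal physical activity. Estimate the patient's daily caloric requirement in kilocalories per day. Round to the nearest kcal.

1806 kilocalories per day

Mifflin-St Jeor (female): BMR = 10(71.5) + 6.25(201) − 5(61) − 161 = 715 + 1256.25 − 305 − 161 = 1505.25 kcal/day.
TEE = BMR × activity factor = 1505.25 × 1.2 = 1806.3 kcal/day.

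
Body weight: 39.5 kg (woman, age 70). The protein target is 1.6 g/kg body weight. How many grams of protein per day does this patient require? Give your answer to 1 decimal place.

Protein = 1.6 g/kg × 39.5 kg = 63.2 g/day.

63.2 g/day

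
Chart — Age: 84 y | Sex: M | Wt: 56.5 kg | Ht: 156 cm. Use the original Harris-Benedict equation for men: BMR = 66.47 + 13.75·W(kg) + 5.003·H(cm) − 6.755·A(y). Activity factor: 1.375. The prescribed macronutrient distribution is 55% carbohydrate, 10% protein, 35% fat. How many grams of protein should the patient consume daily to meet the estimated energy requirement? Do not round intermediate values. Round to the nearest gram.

36 g/day

Harris-Benedict: BMR = 66.47 + 13.75(56.5) + 5.003(156) − 6.755(84) = 1056.393 kcal/day.
TEE = 1056.393 × 1.375 = 1452.5404 kcal/day.
Protein energy = 10% × 1452.5404 = 145.254 kcal.
Protein = 145.254 ÷ 4 kcal/g = 36.3135 g.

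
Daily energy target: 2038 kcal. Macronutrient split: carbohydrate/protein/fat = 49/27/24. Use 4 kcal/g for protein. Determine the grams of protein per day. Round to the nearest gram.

Protein energy = 27% × 2038 = 550.26 kcal.
At 4 kcal/g: 550.26 ÷ 4 = 137.565 g.

138 g/day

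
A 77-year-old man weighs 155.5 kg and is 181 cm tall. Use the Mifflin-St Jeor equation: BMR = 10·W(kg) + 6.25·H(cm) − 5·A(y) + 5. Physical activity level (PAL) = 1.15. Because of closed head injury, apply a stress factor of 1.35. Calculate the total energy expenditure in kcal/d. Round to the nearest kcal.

Mifflin-St Jeor (male): BMR = 10(155.5) + 6.25(181) − 5(77) + 5 = 1555 + 1131.25 − 385 + 5 = 2306.25 kcal/day.
TEE = BMR × activity factor = 2306.25 × 1.15 = 2652.1875 kcal/day.
Apply stress factor: 2652.1875 × 1.35 = 3580.4531 kcal/day.

3580 kcal/d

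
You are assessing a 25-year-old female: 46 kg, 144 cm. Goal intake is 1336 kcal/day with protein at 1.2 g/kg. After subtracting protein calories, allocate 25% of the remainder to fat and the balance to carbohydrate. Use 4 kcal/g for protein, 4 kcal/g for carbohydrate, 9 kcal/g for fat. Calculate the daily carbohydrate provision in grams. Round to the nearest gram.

209 g/day

Protein = 1.2 × 46 = 55.2 g → 55.2 × 4 = 220.8 kcal.
Non-protein calories = 1336 − 220.8 = 1115.2 kcal.
Fat: 25% × 1115.2 = 278.8 kcal; carbohydrate: 836.4 kcal.
Carbohydrate: 836.4 kcal ÷ 4 kcal/g = 209.1 g.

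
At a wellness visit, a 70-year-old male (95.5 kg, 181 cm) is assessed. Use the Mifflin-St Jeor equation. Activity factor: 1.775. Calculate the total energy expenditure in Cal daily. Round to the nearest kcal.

Mifflin-St Jeor (male): BMR = 10(95.5) + 6.25(181) − 5(70) + 5 = 955 + 1131.25 − 350 + 5 = 1741.25 kcal/day.
TEE = BMR × activity factor = 1741.25 × 1.775 = 3090.7188 kcal/day.

3091 Cal daily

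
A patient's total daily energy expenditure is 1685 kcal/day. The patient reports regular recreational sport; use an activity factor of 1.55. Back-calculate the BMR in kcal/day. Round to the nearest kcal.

1087 kcal/day

BMR = TEE ÷ activity factor = 1685 ÷ 1.55 = 1087.0968 kcal/day.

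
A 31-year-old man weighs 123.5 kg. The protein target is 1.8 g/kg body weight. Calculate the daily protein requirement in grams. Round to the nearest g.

Protein = 1.8 g/kg × 123.5 kg = 222.3 g/day.

222 g/day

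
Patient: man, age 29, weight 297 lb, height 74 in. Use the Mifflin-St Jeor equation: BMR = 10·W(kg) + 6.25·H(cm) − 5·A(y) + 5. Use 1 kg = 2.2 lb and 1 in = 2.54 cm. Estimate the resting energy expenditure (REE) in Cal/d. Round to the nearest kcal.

2385 Cal/d

Convert to metric: weight = 297 ÷ 2.2 = 135 kg; height = 74 × 2.54 = 187.96 cm.
Mifflin-St Jeor (male): BMR = 10(135) + 6.25(187.96) − 5(29) + 5 = 1350 + 1174.75 − 145 + 5 = 2384.75 kcal/day.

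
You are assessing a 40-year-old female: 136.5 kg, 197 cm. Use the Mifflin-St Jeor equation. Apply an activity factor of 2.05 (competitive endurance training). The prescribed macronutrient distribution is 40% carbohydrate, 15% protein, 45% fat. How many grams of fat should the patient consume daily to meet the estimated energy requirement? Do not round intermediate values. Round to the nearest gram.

229 g/day

Mifflin-St Jeor (female): BMR = 10(136.5) + 6.25(197) − 5(40) − 161 = 1365 + 1231.25 − 200 − 161 = 2235.25 kcal/day.
TEE = 2235.25 × 2.05 = 4582.2625 kcal/day.
Fat energy = 45% × 4582.2625 = 2062.0181 kcal.
Fat = 2062.0181 ÷ 9 kcal/g = 229.1131 g.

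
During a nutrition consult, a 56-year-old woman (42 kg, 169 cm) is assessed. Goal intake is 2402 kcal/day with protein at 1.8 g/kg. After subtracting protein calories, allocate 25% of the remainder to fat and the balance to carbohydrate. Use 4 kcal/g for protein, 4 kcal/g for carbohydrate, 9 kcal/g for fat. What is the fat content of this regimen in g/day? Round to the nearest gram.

Protein = 1.8 × 42 = 75.6 g → 75.6 × 4 = 302.4 kcal.
Non-protein calories = 2402 − 302.4 = 2099.6 kcal.
Fat: 25% × 2099.6 = 524.9 kcal; carbohydrate: 1574.7 kcal.
Fat: 524.9 kcal ÷ 9 kcal/g = 58.3222 g.

58 g/day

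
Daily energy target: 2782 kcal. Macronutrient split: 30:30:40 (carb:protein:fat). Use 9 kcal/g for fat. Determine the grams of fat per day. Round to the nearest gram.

124 g/day

Fat energy = 40% × 2782 = 1112.8 kcal.
At 9 kcal/g: 1112.8 ÷ 9 = 123.6444 g.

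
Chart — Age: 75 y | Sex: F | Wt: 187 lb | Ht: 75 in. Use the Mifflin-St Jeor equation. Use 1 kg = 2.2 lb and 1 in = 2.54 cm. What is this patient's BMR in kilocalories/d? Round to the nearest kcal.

Convert to metric: weight = 187 ÷ 2.2 = 85 kg; height = 75 × 2.54 = 190.5 cm.
Mifflin-St Jeor (female): BMR = 10(85) + 6.25(190.5) − 5(75) − 161 = 850 + 1190.625 − 375 − 161 = 1504.625 kcal/day.

1505 kilocalories/d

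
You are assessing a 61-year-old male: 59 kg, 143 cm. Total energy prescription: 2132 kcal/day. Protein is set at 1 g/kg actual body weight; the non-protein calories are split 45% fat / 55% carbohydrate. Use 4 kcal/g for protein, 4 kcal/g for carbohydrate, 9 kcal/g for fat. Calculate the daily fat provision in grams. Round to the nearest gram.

Protein = 1 × 59 = 59 g → 59 × 4 = 236 kcal.
Non-protein calories = 2132 − 236 = 1896 kcal.
Fat: 45% × 1896 = 853.2 kcal; carbohydrate: 1042.8 kcal.
Fat: 853.2 kcal ÷ 9 kcal/g = 94.8 g.

95 g/day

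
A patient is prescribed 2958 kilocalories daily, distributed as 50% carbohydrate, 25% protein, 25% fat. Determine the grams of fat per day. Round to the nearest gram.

Fat energy = 25% × 2958 = 739.5 kcal.
At 9 kcal/g: 739.5 ÷ 9 = 82.1667 g.

82 g/day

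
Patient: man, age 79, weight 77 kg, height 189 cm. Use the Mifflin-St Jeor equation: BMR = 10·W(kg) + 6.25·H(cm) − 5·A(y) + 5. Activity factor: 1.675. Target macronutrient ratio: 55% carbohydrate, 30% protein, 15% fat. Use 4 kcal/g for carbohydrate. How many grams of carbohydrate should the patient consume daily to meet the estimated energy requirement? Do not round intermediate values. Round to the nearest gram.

360 g/day

Mifflin-St Jeor (male): BMR = 10(77) + 6.25(189) − 5(79) + 5 = 770 + 1181.25 − 395 + 5 = 1561.25 kcal/day.
TEE = 1561.25 × 1.675 = 2615.0938 kcal/day.
Carbohydrate energy = 55% × 2615.0938 = 1438.3016 kcal.
Carbohydrate = 1438.3016 ÷ 4 kcal/g = 359.5754 g.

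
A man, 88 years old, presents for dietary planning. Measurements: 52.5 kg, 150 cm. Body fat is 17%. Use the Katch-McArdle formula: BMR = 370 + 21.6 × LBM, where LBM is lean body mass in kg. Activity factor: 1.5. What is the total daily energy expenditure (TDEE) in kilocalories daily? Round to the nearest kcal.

1967 kilocalories daily

LBM = 52.5 × (1 − 0.17) = 43.575 kg. Katch-McArdle: BMR = 370 + 21.6 × 43.575 = 1311.22 kcal/day.
TEE = BMR × activity factor = 1311.22 × 1.5 = 1966.83 kcal/day.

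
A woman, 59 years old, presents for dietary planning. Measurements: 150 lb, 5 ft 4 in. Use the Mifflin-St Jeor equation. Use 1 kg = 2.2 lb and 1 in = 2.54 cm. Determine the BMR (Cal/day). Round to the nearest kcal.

1242 Cal/day

Convert to metric: weight = 150 ÷ 2.2 = 68.1818 kg; height = (5×12 + 4) × 2.54 = 64 × 2.54 = 162.56 cm.
Mifflin-St Jeor (female): BMR = 10(68.1818) + 6.25(162.56) − 5(59) − 161 = 681.8182 + 1016 − 295 − 161 = 1241.8182 kcal/day.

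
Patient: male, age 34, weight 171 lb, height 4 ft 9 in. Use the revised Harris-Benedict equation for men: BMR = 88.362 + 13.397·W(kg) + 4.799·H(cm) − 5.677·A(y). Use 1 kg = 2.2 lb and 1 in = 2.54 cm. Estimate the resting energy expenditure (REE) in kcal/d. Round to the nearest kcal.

Convert to metric: weight = 171 ÷ 2.2 = 77.7273 kg; height = (4×12 + 9) × 2.54 = 57 × 2.54 = 144.78 cm.
Harris-Benedict: BMR = 88.362 + 13.397(77.7273) + 4.799(144.78) − 5.677(34) = 1631.4555 kcal/day.

1631 kcal/d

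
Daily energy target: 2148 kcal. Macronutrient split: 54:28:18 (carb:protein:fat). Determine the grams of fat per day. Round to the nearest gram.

Fat energy = 18% × 2148 = 386.64 kcal.
At 9 kcal/g: 386.64 ÷ 9 = 42.96 g.

43 g/day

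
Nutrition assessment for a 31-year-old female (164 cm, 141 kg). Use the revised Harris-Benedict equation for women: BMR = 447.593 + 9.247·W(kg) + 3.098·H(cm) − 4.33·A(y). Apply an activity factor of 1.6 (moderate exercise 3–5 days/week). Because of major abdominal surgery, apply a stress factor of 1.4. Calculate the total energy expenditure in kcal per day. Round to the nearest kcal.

4761 kcal per day

Harris-Benedict: BMR = 447.593 + 9.247(141) + 3.098(164) − 4.33(31) = 2125.262 kcal/day.
TEE = BMR × activity factor = 2125.262 × 1.6 = 3400.4192 kcal/day.
Apply stress factor: 3400.4192 × 1.4 = 4760.5869 kcal/day.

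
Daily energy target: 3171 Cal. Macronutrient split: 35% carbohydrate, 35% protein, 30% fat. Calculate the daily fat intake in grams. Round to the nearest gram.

Fat energy = 30% × 3171 = 951.3 kcal.
At 9 kcal/g: 951.3 ÷ 9 = 105.7 g.

106 g/day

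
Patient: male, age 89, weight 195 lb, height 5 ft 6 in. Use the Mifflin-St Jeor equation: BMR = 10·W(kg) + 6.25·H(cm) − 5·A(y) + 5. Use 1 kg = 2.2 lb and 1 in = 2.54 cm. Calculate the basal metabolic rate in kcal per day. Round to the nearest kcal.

1494 kcal per day

Convert to metric: weight = 195 ÷ 2.2 = 88.6364 kg; height = (5×12 + 6) × 2.54 = 66 × 2.54 = 167.64 cm.
Mifflin-St Jeor (male): BMR = 10(88.6364) + 6.25(167.64) − 5(89) + 5 = 886.3636 + 1047.75 − 445 + 5 = 1494.1136 kcal/day.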